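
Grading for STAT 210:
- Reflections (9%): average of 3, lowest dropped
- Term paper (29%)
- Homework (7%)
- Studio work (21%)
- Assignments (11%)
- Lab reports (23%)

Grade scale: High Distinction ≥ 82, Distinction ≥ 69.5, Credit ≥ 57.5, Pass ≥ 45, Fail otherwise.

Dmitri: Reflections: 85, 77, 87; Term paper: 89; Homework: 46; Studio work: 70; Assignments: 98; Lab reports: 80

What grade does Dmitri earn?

Reflections: drop 77 → average of remaining 2 = 172/2 = 86
Weighted total:
  Reflections 86 × 0.09 = 7.74
  Term paper 89 × 0.29 = 25.81
  Homework 46 × 0.07 = 3.22
  Studio work 70 × 0.21 = 14.7
  Assignments 98 × 0.11 = 10.78
  Lab reports 80 × 0.23 = 18.4
Sum = 80.65
80.65 is ≥ 69.5 and < 82 → Distinction

Distinction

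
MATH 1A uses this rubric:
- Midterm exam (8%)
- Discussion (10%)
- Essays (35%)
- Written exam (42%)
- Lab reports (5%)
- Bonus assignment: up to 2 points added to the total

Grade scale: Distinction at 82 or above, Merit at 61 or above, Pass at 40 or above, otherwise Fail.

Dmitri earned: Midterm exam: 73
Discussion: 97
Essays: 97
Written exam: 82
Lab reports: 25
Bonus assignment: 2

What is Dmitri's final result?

Distinction

Weighted total:
  Midterm exam 73 × 0.08 = 5.84
  Discussion 97 × 0.1 = 9.7
  Essays 97 × 0.35 = 33.95
  Written exam 82 × 0.42 = 34.44
  Lab reports 25 × 0.05 = 1.25
Sum = 85.18
Bonus assignment: 85.18 + 2 = 87.18
87.18 ≥ 82 → Distinction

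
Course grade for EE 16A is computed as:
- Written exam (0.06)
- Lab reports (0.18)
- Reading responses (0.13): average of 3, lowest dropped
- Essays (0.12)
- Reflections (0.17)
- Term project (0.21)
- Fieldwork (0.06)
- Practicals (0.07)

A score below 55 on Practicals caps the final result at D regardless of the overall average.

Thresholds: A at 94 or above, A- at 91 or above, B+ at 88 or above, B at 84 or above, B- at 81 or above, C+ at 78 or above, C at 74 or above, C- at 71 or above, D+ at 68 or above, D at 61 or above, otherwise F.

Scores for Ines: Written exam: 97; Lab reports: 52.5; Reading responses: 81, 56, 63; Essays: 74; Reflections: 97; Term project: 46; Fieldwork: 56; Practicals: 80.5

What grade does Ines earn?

Reading responses: drop 56 → average of remaining 2 = 144/2 = 72
Practicals score 80.5 ≥ 55: minimum met.
Weighted total:
  Written exam 97 × 0.06 = 5.82
  Lab reports 52.5 × 0.18 = 9.45
  Reading responses 72 × 0.13 = 9.36
  Essays 74 × 0.12 = 8.88
  Reflections 97 × 0.17 = 16.49
  Term project 46 × 0.21 = 9.66
  Fieldwork 56 × 0.06 = 3.36
  Practicals 80.5 × 0.07 = 5.635
Sum = 68.655
68.655 is ≥ 68 and < 71 → D+

D+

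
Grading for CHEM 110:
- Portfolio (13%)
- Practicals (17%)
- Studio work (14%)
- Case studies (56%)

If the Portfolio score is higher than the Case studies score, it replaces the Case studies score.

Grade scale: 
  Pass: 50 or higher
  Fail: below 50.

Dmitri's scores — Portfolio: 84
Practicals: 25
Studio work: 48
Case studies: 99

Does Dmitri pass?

Pass

Portfolio (84) ≤ Case studies (99), so Case studies stays at 99.
Weighted total:
  Portfolio 84 × 0.13 = 10.92
  Practicals 25 × 0.17 = 4.25
  Studio work 48 × 0.14 = 6.72
  Case studies 99 × 0.56 = 55.44
Sum = 77.33
77.33 ≥ 50 → Pass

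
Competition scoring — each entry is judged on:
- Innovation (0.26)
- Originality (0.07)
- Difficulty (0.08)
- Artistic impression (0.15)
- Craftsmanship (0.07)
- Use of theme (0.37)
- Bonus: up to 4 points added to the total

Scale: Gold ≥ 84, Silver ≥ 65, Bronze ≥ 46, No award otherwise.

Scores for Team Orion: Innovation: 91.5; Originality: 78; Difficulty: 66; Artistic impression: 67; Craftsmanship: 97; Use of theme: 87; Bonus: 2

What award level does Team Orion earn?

Gold

Weighted total:
  Innovation 91.5 × 0.26 = 23.79
  Originality 78 × 0.07 = 5.46
  Difficulty 66 × 0.08 = 5.28
  Artistic impression 67 × 0.15 = 10.05
  Craftsmanship 97 × 0.07 = 6.79
  Use of theme 87 × 0.37 = 32.19
Sum = 83.56
Bonus: 83.56 + 2 = 85.56
85.56 ≥ 84 → Gold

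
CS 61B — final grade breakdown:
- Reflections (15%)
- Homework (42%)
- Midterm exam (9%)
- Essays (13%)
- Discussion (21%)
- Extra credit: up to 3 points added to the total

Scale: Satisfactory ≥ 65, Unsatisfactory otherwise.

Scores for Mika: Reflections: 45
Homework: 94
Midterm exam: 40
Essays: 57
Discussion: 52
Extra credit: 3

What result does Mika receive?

Satisfactory

Weighted total:
  Reflections 45 × 0.15 = 6.75
  Homework 94 × 0.42 = 39.48
  Midterm exam 40 × 0.09 = 3.6
  Essays 57 × 0.13 = 7.41
  Discussion 52 × 0.21 = 10.92
Sum = 68.16
Extra credit: 68.16 + 3 = 71.16
71.16 ≥ 65 → Satisfactory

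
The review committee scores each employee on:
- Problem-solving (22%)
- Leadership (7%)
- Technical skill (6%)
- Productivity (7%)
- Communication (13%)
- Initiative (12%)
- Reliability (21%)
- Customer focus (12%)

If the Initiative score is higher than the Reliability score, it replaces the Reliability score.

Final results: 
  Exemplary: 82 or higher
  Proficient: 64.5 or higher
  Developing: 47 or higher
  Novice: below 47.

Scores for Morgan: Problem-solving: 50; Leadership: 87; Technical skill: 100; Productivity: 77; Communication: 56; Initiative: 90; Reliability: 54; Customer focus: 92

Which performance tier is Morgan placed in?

Proficient

Initiative (90) > Reliability (54), so Reliability counts as 90.
Weighted total:
  Problem-solving 50 × 0.22 = 11
  Leadership 87 × 0.07 = 6.09
  Technical skill 100 × 0.06 = 6
  Productivity 77 × 0.07 = 5.39
  Communication 56 × 0.13 = 7.28
  Initiative 90 × 0.12 = 10.8
  Reliability 90 × 0.21 = 18.9
  Customer focus 92 × 0.12 = 11.04
Sum = 76.5
76.5 is ≥ 64.5 and < 82 → Proficient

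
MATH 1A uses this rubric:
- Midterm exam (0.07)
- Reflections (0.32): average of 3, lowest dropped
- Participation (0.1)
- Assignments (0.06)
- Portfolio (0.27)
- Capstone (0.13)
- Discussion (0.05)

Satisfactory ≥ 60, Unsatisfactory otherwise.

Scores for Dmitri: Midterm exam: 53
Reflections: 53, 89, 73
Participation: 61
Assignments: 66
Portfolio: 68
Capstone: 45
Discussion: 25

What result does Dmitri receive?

Satisfactory

Reflections: drop 53 → average of remaining 2 = 162/2 = 81
Weighted total:
  Midterm exam 53 × 0.07 = 3.71
  Reflections 81 × 0.32 = 25.92
  Participation 61 × 0.1 = 6.1
  Assignments 66 × 0.06 = 3.96
  Portfolio 68 × 0.27 = 18.36
  Capstone 45 × 0.13 = 5.85
  Discussion 25 × 0.05 = 1.25
Sum = 65.15
65.15 ≥ 60 → Satisfactory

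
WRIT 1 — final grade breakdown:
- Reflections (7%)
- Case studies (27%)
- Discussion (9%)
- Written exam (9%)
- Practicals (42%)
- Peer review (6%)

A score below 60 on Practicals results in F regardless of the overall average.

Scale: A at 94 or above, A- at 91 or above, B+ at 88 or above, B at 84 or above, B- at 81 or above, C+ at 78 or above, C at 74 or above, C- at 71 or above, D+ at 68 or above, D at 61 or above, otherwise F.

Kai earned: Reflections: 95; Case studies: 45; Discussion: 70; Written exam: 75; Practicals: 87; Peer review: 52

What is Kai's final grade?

C-

Practicals score 87 ≥ 60: minimum met.
Weighted total:
  Reflections 95 × 0.07 = 6.65
  Case studies 45 × 0.27 = 12.15
  Discussion 70 × 0.09 = 6.3
  Written exam 75 × 0.09 = 6.75
  Practicals 87 × 0.42 = 36.54
  Peer review 52 × 0.06 = 3.12
Sum = 71.51
71.51 is ≥ 71 and < 74 → C-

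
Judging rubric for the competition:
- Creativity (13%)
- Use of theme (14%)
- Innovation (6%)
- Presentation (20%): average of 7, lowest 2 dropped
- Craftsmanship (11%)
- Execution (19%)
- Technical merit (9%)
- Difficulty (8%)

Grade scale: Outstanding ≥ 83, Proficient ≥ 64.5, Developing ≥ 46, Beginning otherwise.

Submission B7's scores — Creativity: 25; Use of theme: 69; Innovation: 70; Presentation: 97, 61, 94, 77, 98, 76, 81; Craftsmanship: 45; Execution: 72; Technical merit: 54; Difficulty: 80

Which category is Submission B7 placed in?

Proficient

Presentation: drop 61, 76 → average of remaining 5 = 447/5 = 89.4
Weighted total:
  Creativity 25 × 0.13 = 3.25
  Use of theme 69 × 0.14 = 9.66
  Innovation 70 × 0.06 = 4.2
  Presentation 89.4 × 0.2 = 17.88
  Craftsmanship 45 × 0.11 = 4.95
  Execution 72 × 0.19 = 13.68
  Technical merit 54 × 0.09 = 4.86
  Difficulty 80 × 0.08 = 6.4
Sum = 64.88
64.88 is ≥ 64.5 and < 83 → Proficient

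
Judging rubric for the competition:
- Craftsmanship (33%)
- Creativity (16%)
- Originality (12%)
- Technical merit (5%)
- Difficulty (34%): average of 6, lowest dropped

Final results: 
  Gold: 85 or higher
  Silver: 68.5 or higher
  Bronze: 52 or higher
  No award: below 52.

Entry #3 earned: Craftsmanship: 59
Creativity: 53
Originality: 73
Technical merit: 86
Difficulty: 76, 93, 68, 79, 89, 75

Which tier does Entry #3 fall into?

Silver

Difficulty: drop 68 → average of remaining 5 = 412/5 = 82.4
Weighted total:
  Craftsmanship 59 × 0.33 = 19.47
  Creativity 53 × 0.16 = 8.48
  Originality 73 × 0.12 = 8.76
  Technical merit 86 × 0.05 = 4.3
  Difficulty 82.4 × 0.34 = 28.016
Sum = 69.026
69.026 is ≥ 68.5 and < 85 → Silver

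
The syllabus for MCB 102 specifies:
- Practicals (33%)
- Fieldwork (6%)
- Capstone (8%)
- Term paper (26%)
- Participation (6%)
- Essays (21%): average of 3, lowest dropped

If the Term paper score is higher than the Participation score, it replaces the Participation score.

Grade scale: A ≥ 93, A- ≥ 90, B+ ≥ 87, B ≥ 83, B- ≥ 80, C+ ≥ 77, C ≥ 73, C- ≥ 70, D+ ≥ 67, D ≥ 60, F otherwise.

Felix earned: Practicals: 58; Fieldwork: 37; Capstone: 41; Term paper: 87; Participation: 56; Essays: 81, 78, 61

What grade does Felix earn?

D+

Essays: drop 61 → average of remaining 2 = 159/2 = 79.5
Term paper (87) > Participation (56), so Participation counts as 87.
Weighted total:
  Practicals 58 × 0.33 = 19.14
  Fieldwork 37 × 0.06 = 2.22
  Capstone 41 × 0.08 = 3.28
  Term paper 87 × 0.26 = 22.62
  Participation 87 × 0.06 = 5.22
  Essays 79.5 × 0.21 = 16.695
Sum = 69.175
69.175 is ≥ 67 and < 70 → D+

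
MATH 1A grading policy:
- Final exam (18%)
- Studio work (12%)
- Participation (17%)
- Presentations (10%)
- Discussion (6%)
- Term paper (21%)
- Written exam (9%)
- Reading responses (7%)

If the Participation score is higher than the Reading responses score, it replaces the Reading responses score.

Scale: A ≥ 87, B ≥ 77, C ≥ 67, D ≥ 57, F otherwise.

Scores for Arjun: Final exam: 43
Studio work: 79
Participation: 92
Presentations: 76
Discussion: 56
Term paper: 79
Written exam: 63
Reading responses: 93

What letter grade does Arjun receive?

Participation (92) ≤ Reading responses (93), so Reading responses stays at 93.
Weighted total:
  Final exam 43 × 0.18 = 7.74
  Studio work 79 × 0.12 = 9.48
  Participation 92 × 0.17 = 15.64
  Presentations 76 × 0.1 = 7.6
  Discussion 56 × 0.06 = 3.36
  Term paper 79 × 0.21 = 16.59
  Written exam 63 × 0.09 = 5.67
  Reading responses 93 × 0.07 = 6.51
Sum = 72.59
72.59 is ≥ 67 and < 77 → C

C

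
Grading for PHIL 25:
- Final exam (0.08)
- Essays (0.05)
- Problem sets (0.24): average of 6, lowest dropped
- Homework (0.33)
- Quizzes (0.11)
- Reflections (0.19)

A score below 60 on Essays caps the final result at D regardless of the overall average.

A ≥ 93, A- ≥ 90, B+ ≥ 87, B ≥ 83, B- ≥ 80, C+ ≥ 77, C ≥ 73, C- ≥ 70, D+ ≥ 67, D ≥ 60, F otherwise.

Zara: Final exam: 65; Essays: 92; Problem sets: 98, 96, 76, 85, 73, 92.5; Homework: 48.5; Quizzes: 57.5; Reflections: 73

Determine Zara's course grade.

Problem sets: drop 73 → average of remaining 5 = 447.5/5 = 89.5
Essays score 92 ≥ 60: minimum met.
Weighted total:
  Final exam 65 × 0.08 = 5.2
  Essays 92 × 0.05 = 4.6
  Problem sets 89.5 × 0.24 = 21.48
  Homework 48.5 × 0.33 = 16.005
  Quizzes 57.5 × 0.11 = 6.325
  Reflections 73 × 0.19 = 13.87
Sum = 67.48
67.48 is ≥ 67 and < 70 → D+

D+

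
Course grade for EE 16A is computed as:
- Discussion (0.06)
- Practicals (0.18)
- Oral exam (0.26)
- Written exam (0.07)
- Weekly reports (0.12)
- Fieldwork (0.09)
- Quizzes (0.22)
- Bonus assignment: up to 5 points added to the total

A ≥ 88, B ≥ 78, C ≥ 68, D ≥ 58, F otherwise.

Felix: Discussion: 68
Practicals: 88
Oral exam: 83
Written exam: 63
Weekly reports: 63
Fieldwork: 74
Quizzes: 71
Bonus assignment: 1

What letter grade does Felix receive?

C

Weighted total:
  Discussion 68 × 0.06 = 4.08
  Practicals 88 × 0.18 = 15.84
  Oral exam 83 × 0.26 = 21.58
  Written exam 63 × 0.07 = 4.41
  Weekly reports 63 × 0.12 = 7.56
  Fieldwork 74 × 0.09 = 6.66
  Quizzes 71 × 0.22 = 15.62
Sum = 75.75
Bonus assignment: 75.75 + 1 = 76.75
76.75 is ≥ 68 and < 78 → C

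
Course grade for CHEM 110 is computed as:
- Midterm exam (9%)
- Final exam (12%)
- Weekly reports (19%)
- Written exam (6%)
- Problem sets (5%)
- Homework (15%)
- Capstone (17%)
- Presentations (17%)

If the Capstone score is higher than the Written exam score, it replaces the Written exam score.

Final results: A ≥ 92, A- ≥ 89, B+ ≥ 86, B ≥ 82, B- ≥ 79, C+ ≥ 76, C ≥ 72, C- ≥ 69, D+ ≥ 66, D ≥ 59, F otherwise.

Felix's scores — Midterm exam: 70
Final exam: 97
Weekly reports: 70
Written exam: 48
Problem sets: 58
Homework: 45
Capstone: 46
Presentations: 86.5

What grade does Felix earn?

D+

Capstone (46) ≤ Written exam (48), so Written exam stays at 48.
Weighted total:
  Midterm exam 70 × 0.09 = 6.3
  Final exam 97 × 0.12 = 11.64
  Weekly reports 70 × 0.19 = 13.3
  Written exam 48 × 0.06 = 2.88
  Problem sets 58 × 0.05 = 2.9
  Homework 45 × 0.15 = 6.75
  Capstone 46 × 0.17 = 7.82
  Presentations 86.5 × 0.17 = 14.705
Sum = 66.295
66.295 is ≥ 66 and < 69 → D+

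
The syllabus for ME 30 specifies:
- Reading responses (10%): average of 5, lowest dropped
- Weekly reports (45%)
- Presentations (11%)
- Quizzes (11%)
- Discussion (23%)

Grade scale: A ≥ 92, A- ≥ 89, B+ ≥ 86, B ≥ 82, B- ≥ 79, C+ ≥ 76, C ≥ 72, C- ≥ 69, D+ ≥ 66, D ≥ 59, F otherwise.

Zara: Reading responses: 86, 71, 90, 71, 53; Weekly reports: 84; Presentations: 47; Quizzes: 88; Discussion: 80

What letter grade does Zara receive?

B-

Reading responses: drop 53 → average of remaining 4 = 318/4 = 79.5
Weighted total:
  Reading responses 79.5 × 0.1 = 7.95
  Weekly reports 84 × 0.45 = 37.8
  Presentations 47 × 0.11 = 5.17
  Quizzes 88 × 0.11 = 9.68
  Discussion 80 × 0.23 = 18.4
Sum = 79
79 is ≥ 79 and < 82 → B-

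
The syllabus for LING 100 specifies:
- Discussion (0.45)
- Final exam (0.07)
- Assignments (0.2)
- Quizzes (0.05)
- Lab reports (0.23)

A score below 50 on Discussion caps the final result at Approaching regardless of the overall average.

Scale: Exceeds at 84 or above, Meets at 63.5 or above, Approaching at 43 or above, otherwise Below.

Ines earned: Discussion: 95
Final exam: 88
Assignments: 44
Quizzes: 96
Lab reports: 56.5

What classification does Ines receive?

Meets

Discussion score 95 ≥ 50: minimum met.
Weighted total:
  Discussion 95 × 0.45 = 42.75
  Final exam 88 × 0.07 = 6.16
  Assignments 44 × 0.2 = 8.8
  Quizzes 96 × 0.05 = 4.8
  Lab reports 56.5 × 0.23 = 12.995
Sum = 75.505
75.505 is ≥ 63.5 and < 84 → Meets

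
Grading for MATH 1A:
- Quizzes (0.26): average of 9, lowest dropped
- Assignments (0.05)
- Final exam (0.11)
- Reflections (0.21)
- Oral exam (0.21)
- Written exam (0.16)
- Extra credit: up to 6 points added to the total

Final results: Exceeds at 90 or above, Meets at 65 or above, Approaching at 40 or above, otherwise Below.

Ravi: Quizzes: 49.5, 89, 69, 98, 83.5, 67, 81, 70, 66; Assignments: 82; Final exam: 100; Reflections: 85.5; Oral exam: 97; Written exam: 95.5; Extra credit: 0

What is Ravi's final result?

Meets

Quizzes: drop 49.5 → average of remaining 8 = 623.5/8 = 77.9375
Weighted total:
  Quizzes 77.9375 × 0.26 = 20.26375
  Assignments 82 × 0.05 = 4.1
  Final exam 100 × 0.11 = 11
  Reflections 85.5 × 0.21 = 17.955
  Oral exam 97 × 0.21 = 20.37
  Written exam 95.5 × 0.16 = 15.28
Sum = 88.96875
Extra credit: 88.96875 + 0 = 88.96875
88.96875 is ≥ 65 and < 90 → Meets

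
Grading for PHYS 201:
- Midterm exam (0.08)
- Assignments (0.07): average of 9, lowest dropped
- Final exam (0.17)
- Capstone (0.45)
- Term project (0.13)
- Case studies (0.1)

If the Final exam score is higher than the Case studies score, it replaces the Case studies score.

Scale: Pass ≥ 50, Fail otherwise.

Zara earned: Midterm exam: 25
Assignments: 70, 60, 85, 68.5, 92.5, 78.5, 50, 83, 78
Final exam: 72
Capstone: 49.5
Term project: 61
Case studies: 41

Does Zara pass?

Pass

Assignments: drop 50 → average of remaining 8 = 615.5/8 = 76.9375
Final exam (72) > Case studies (41), so Case studies counts as 72.
Weighted total:
  Midterm exam 25 × 0.08 = 2
  Assignments 76.9375 × 0.07 = 5.385625
  Final exam 72 × 0.17 = 12.24
  Capstone 49.5 × 0.45 = 22.275
  Term project 61 × 0.13 = 7.93
  Case studies 72 × 0.1 = 7.2
Sum = 57.030625
57.030625 ≥ 50 → Pass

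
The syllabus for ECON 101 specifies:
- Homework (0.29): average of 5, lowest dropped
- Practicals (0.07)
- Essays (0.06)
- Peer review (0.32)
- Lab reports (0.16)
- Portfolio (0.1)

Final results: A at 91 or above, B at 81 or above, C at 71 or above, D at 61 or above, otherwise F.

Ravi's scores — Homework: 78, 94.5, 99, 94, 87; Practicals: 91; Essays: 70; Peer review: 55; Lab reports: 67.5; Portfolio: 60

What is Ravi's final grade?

C

Homework: drop 78 → average of remaining 4 = 374.5/4 = 93.625
Weighted total:
  Homework 93.625 × 0.29 = 27.15125
  Practicals 91 × 0.07 = 6.37
  Essays 70 × 0.06 = 4.2
  Peer review 55 × 0.32 = 17.6
  Lab reports 67.5 × 0.16 = 10.8
  Portfolio 60 × 0.1 = 6
Sum = 72.12125
72.12125 is ≥ 71 and < 81 → C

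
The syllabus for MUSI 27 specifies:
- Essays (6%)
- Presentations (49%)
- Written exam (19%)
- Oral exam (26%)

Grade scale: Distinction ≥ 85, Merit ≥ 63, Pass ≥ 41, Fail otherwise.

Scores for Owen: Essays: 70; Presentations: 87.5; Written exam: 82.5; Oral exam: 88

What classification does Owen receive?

Weighted total:
  Essays 70 × 0.06 = 4.2
  Presentations 87.5 × 0.49 = 42.875
  Written exam 82.5 × 0.19 = 15.675
  Oral exam 88 × 0.26 = 22.88
Sum = 85.63
85.63 ≥ 85 → Distinction

Distinction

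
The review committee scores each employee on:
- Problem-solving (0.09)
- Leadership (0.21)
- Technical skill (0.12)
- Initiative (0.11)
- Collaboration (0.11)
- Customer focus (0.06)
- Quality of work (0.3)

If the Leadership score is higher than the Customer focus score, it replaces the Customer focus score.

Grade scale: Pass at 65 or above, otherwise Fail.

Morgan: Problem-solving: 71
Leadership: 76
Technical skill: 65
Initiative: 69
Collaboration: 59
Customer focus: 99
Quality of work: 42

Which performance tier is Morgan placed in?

Fail

Leadership (76) ≤ Customer focus (99), so Customer focus stays at 99.
Weighted total:
  Problem-solving 71 × 0.09 = 6.39
  Leadership 76 × 0.21 = 15.96
  Technical skill 65 × 0.12 = 7.8
  Initiative 69 × 0.11 = 7.59
  Collaboration 59 × 0.11 = 6.49
  Customer focus 99 × 0.06 = 5.94
  Quality of work 42 × 0.3 = 12.6
Sum = 62.77
62.77 < 65 → Fail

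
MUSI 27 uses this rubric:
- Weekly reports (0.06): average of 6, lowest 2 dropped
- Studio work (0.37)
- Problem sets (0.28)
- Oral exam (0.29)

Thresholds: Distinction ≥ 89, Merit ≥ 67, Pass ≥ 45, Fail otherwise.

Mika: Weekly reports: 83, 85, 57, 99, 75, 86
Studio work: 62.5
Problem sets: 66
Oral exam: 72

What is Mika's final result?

Weekly reports: drop 57, 75 → average of remaining 4 = 353/4 = 88.25
Weighted total:
  Weekly reports 88.25 × 0.06 = 5.295
  Studio work 62.5 × 0.37 = 23.125
  Problem sets 66 × 0.28 = 18.48
  Oral exam 72 × 0.29 = 20.88
Sum = 67.78
67.78 is ≥ 67 and < 89 → Merit

Merit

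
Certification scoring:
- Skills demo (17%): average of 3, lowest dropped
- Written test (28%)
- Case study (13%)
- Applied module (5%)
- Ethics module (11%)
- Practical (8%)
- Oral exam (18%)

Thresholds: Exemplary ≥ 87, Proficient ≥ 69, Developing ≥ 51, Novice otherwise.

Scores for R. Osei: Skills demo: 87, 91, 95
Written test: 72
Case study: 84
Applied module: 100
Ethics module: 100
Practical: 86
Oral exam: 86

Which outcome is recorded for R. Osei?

Skills demo: drop 87 → average of remaining 2 = 186/2 = 93
Weighted total:
  Skills demo 93 × 0.17 = 15.81
  Written test 72 × 0.28 = 20.16
  Case study 84 × 0.13 = 10.92
  Applied module 100 × 0.05 = 5
  Ethics module 100 × 0.11 = 11
  Practical 86 × 0.08 = 6.88
  Oral exam 86 × 0.18 = 15.48
Sum = 85.25
85.25 is ≥ 69 and < 87 → Proficient

Proficient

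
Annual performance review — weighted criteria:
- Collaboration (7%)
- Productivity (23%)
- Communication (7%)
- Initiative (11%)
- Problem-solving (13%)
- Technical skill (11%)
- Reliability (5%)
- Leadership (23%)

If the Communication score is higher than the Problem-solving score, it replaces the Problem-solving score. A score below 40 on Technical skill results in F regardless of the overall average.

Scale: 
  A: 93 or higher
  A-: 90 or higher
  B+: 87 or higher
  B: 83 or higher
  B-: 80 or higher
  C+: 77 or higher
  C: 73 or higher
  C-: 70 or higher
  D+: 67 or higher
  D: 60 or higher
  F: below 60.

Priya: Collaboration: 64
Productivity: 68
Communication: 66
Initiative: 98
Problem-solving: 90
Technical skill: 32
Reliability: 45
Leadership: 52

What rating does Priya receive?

F

Communication (66) ≤ Problem-solving (90), so Problem-solving stays at 90.
Technical skill score 32 < 40: minimum not met.
Weighted total:
  Collaboration 64 × 0.07 = 4.48
  Productivity 68 × 0.23 = 15.64
  Communication 66 × 0.07 = 4.62
  Initiative 98 × 0.11 = 10.78
  Problem-solving 90 × 0.13 = 11.7
  Technical skill 32 × 0.11 = 3.52
  Reliability 45 × 0.05 = 2.25
  Leadership 52 × 0.23 = 11.96
Sum = 64.95
Because the Technical skill minimum was not met, the result is F.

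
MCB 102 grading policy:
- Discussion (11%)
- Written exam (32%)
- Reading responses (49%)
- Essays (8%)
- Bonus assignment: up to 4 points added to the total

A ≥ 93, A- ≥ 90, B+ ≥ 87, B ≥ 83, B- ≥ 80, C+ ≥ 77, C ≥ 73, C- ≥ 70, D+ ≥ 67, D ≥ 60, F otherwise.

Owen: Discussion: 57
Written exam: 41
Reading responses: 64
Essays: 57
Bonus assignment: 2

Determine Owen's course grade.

Weighted total:
  Discussion 57 × 0.11 = 6.27
  Written exam 41 × 0.32 = 13.12
  Reading responses 64 × 0.49 = 31.36
  Essays 57 × 0.08 = 4.56
Sum = 55.31
Bonus assignment: 55.31 + 2 = 57.31
57.31 < 60 → F

F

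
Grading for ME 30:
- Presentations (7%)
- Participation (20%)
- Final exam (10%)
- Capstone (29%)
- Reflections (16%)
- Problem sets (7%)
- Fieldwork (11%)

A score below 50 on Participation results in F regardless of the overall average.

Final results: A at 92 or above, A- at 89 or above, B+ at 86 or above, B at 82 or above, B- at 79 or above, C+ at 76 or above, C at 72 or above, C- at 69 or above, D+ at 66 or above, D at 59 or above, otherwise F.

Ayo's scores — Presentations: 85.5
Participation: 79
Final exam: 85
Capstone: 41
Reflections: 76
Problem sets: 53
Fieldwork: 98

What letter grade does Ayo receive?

D+

Participation score 79 ≥ 50: minimum met.
Weighted total:
  Presentations 85.5 × 0.07 = 5.985
  Participation 79 × 0.2 = 15.8
  Final exam 85 × 0.1 = 8.5
  Capstone 41 × 0.29 = 11.89
  Reflections 76 × 0.16 = 12.16
  Problem sets 53 × 0.07 = 3.71
  Fieldwork 98 × 0.11 = 10.78
Sum = 68.825
68.825 is ≥ 66 and < 69 → D+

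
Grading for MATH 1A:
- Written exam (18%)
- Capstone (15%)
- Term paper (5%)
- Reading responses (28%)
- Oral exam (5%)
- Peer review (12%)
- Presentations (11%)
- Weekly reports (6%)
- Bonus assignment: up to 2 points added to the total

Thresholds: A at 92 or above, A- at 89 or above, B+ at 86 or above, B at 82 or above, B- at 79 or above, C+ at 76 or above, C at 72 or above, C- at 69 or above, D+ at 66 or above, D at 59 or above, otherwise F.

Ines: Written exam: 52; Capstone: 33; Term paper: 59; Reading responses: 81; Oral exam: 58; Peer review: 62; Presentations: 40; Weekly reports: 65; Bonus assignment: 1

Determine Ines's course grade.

D

Weighted total:
  Written exam 52 × 0.18 = 9.36
  Capstone 33 × 0.15 = 4.95
  Term paper 59 × 0.05 = 2.95
  Reading responses 81 × 0.28 = 22.68
  Oral exam 58 × 0.05 = 2.9
  Peer review 62 × 0.12 = 7.44
  Presentations 40 × 0.11 = 4.4
  Weekly reports 65 × 0.06 = 3.9
Sum = 58.58
Bonus assignment: 58.58 + 1 = 59.58
59.58 is ≥ 59 and < 66 → D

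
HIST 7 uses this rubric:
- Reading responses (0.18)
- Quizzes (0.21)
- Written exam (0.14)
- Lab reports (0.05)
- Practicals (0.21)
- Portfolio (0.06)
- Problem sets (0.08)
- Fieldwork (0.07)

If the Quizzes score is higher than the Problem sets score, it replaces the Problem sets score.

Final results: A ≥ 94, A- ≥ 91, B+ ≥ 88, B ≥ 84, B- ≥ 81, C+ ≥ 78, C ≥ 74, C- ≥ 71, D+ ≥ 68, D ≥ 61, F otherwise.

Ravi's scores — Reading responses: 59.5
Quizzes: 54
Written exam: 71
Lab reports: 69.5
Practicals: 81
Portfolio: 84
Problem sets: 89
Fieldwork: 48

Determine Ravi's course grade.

D

Quizzes (54) ≤ Problem sets (89), so Problem sets stays at 89.
Weighted total:
  Reading responses 59.5 × 0.18 = 10.71
  Quizzes 54 × 0.21 = 11.34
  Written exam 71 × 0.14 = 9.94
  Lab reports 69.5 × 0.05 = 3.475
  Practicals 81 × 0.21 = 17.01
  Portfolio 84 × 0.06 = 5.04
  Problem sets 89 × 0.08 = 7.12
  Fieldwork 48 × 0.07 = 3.36
Sum = 67.995
67.995 is ≥ 61 and < 68 → D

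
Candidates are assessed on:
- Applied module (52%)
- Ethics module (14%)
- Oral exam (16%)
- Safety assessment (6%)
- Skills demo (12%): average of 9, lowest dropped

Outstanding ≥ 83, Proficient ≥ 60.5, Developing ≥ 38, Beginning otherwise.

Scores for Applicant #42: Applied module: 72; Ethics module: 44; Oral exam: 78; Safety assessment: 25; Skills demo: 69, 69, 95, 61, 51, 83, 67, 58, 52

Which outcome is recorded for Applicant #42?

Proficient

Skills demo: drop 51 → average of remaining 8 = 554/8 = 69.25
Weighted total:
  Applied module 72 × 0.52 = 37.44
  Ethics module 44 × 0.14 = 6.16
  Oral exam 78 × 0.16 = 12.48
  Safety assessment 25 × 0.06 = 1.5
  Skills demo 69.25 × 0.12 = 8.31
Sum = 65.89
65.89 is ≥ 60.5 and < 83 → Proficient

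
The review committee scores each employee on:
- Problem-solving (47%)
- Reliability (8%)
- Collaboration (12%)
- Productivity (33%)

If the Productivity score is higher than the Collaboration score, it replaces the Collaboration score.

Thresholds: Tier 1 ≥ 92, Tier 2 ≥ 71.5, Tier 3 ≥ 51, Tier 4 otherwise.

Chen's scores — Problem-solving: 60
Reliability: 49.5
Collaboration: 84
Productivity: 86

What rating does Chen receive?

Tier 3

Productivity (86) > Collaboration (84), so Collaboration counts as 86.
Weighted total:
  Problem-solving 60 × 0.47 = 28.2
  Reliability 49.5 × 0.08 = 3.96
  Collaboration 86 × 0.12 = 10.32
  Productivity 86 × 0.33 = 28.38
Sum = 70.86
70.86 is ≥ 51 and < 71.5 → Tier 3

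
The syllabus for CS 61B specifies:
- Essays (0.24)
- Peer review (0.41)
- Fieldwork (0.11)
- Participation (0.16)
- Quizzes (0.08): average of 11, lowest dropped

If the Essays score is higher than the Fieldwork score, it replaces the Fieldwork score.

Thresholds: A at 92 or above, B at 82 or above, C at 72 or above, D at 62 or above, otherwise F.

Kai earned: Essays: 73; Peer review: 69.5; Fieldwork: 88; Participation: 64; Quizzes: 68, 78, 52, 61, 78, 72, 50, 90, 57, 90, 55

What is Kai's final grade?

D

Quizzes: drop 50 → average of remaining 10 = 701/10 = 70.1
Essays (73) ≤ Fieldwork (88), so Fieldwork stays at 88.
Weighted total:
  Essays 73 × 0.24 = 17.52
  Peer review 69.5 × 0.41 = 28.495
  Fieldwork 88 × 0.11 = 9.68
  Participation 64 × 0.16 = 10.24
  Quizzes 70.1 × 0.08 = 5.608
Sum = 71.543
71.543 is ≥ 62 and < 72 → D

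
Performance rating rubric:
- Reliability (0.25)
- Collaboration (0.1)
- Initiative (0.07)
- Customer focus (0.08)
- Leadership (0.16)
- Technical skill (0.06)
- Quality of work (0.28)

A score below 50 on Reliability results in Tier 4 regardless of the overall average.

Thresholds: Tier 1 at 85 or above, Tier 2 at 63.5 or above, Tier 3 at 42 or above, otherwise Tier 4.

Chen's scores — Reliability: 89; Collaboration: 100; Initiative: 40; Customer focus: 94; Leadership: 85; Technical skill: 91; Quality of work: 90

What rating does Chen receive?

Tier 1

Reliability score 89 ≥ 50: minimum met.
Weighted total:
  Reliability 89 × 0.25 = 22.25
  Collaboration 100 × 0.1 = 10
  Initiative 40 × 0.07 = 2.8
  Customer focus 94 × 0.08 = 7.52
  Leadership 85 × 0.16 = 13.6
  Technical skill 91 × 0.06 = 5.46
  Quality of work 90 × 0.28 = 25.2
Sum = 86.83
86.83 ≥ 85 → Tier 1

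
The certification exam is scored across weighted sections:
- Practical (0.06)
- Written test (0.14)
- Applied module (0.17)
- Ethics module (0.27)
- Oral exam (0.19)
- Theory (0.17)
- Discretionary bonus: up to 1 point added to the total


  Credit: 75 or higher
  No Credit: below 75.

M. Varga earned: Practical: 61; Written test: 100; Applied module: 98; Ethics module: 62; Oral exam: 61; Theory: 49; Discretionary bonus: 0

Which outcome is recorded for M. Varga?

Weighted total:
  Practical 61 × 0.06 = 3.66
  Written test 100 × 0.14 = 14
  Applied module 98 × 0.17 = 16.66
  Ethics module 62 × 0.27 = 16.74
  Oral exam 61 × 0.19 = 11.59
  Theory 49 × 0.17 = 8.33
Sum = 70.98
Discretionary bonus: 70.98 + 0 = 70.98
70.98 < 75 → No Credit

No Credit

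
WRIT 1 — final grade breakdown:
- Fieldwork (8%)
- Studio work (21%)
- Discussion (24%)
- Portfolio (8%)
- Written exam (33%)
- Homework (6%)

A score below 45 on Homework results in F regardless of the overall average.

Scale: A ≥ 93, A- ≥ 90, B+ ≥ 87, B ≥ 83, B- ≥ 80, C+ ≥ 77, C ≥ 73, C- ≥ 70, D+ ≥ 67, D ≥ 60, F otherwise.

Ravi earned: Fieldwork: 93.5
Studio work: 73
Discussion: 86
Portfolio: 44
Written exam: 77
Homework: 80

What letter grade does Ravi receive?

Homework score 80 ≥ 45: minimum met.
Weighted total:
  Fieldwork 93.5 × 0.08 = 7.48
  Studio work 73 × 0.21 = 15.33
  Discussion 86 × 0.24 = 20.64
  Portfolio 44 × 0.08 = 3.52
  Written exam 77 × 0.33 = 25.41
  Homework 80 × 0.06 = 4.8
Sum = 77.18
77.18 is ≥ 77 and < 80 → C+

C+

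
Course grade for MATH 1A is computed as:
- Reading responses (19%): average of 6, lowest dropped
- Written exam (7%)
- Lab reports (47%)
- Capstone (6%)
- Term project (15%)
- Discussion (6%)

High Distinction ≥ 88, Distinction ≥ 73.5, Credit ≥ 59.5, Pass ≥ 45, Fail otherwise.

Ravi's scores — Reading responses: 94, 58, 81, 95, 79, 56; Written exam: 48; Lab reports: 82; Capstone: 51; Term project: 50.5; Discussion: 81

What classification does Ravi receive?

Credit

Reading responses: drop 56 → average of remaining 5 = 407/5 = 81.4
Weighted total:
  Reading responses 81.4 × 0.19 = 15.466
  Written exam 48 × 0.07 = 3.36
  Lab reports 82 × 0.47 = 38.54
  Capstone 51 × 0.06 = 3.06
  Term project 50.5 × 0.15 = 7.575
  Discussion 81 × 0.06 = 4.86
Sum = 72.861
72.861 is ≥ 59.5 and < 73.5 → Credit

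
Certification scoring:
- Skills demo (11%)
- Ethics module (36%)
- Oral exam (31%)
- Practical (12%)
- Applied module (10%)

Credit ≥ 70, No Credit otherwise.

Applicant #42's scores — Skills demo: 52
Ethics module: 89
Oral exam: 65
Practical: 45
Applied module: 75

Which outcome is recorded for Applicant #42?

Weighted total:
  Skills demo 52 × 0.11 = 5.72
  Ethics module 89 × 0.36 = 32.04
  Oral exam 65 × 0.31 = 20.15
  Practical 45 × 0.12 = 5.4
  Applied module 75 × 0.1 = 7.5
Sum = 70.81
70.81 ≥ 70 → Credit

Credit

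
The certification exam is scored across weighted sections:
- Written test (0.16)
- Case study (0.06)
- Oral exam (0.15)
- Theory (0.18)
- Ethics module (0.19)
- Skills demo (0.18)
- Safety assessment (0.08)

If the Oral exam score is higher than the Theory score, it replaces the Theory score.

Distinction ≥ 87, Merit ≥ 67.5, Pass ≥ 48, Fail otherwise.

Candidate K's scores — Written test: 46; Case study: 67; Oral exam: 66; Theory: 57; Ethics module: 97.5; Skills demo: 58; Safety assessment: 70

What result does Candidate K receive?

Oral exam (66) > Theory (57), so Theory counts as 66.
Weighted total:
  Written test 46 × 0.16 = 7.36
  Case study 67 × 0.06 = 4.02
  Oral exam 66 × 0.15 = 9.9
  Theory 66 × 0.18 = 11.88
  Ethics module 97.5 × 0.19 = 18.525
  Skills demo 58 × 0.18 = 10.44
  Safety assessment 70 × 0.08 = 5.6
Sum = 67.725
67.725 is ≥ 67.5 and < 87 → Merit

Merit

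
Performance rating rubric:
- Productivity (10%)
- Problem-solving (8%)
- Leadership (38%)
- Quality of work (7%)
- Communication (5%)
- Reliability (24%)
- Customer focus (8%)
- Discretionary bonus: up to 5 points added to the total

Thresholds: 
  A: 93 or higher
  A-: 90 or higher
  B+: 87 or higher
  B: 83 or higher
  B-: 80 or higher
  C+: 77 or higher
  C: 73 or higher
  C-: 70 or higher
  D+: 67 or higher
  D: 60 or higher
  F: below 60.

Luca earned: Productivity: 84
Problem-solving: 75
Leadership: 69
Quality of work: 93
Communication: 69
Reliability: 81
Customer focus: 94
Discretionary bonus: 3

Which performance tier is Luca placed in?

Weighted total:
  Productivity 84 × 0.1 = 8.4
  Problem-solving 75 × 0.08 = 6
  Leadership 69 × 0.38 = 26.22
  Quality of work 93 × 0.07 = 6.51
  Communication 69 × 0.05 = 3.45
  Reliability 81 × 0.24 = 19.44
  Customer focus 94 × 0.08 = 7.52
Sum = 77.54
Discretionary bonus: 77.54 + 3 = 80.54
80.54 is ≥ 80 and < 83 → B-

B-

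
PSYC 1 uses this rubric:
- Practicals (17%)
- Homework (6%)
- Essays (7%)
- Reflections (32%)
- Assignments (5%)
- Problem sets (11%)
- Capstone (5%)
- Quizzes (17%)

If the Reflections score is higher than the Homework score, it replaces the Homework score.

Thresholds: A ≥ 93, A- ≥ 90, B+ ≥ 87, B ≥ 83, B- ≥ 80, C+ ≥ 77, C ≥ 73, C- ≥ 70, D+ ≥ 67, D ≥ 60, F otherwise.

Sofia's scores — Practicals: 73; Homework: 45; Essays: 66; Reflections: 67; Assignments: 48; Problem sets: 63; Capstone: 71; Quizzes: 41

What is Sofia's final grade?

Reflections (67) > Homework (45), so Homework counts as 67.
Weighted total:
  Practicals 73 × 0.17 = 12.41
  Homework 67 × 0.06 = 4.02
  Essays 66 × 0.07 = 4.62
  Reflections 67 × 0.32 = 21.44
  Assignments 48 × 0.05 = 2.4
  Problem sets 63 × 0.11 = 6.93
  Capstone 71 × 0.05 = 3.55
  Quizzes 41 × 0.17 = 6.97
Sum = 62.34
62.34 is ≥ 60 and < 67 → D

D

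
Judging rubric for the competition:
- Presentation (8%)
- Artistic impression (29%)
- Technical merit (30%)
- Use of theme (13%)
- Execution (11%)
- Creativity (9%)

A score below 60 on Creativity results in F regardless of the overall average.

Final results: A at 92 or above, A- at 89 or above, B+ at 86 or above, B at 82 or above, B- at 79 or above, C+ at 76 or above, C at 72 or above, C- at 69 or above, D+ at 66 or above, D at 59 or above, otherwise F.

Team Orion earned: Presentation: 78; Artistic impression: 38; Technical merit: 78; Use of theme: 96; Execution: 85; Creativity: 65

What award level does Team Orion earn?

D+

Creativity score 65 ≥ 60: minimum met.
Weighted total:
  Presentation 78 × 0.08 = 6.24
  Artistic impression 38 × 0.29 = 11.02
  Technical merit 78 × 0.3 = 23.4
  Use of theme 96 × 0.13 = 12.48
  Execution 85 × 0.11 = 9.35
  Creativity 65 × 0.09 = 5.85
Sum = 68.34
68.34 is ≥ 66 and < 69 → D+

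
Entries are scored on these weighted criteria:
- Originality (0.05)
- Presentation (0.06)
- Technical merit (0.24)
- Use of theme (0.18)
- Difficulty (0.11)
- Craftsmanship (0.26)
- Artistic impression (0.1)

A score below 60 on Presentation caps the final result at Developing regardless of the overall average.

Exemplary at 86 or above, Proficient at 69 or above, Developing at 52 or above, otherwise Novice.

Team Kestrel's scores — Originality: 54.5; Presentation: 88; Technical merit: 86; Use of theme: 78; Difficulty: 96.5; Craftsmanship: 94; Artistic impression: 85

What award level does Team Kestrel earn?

Exemplary

Presentation score 88 ≥ 60: minimum met.
Weighted total:
  Originality 54.5 × 0.05 = 2.725
  Presentation 88 × 0.06 = 5.28
  Technical merit 86 × 0.24 = 20.64
  Use of theme 78 × 0.18 = 14.04
  Difficulty 96.5 × 0.11 = 10.615
  Craftsmanship 94 × 0.26 = 24.44
  Artistic impression 85 × 0.1 = 8.5
Sum = 86.24
86.24 ≥ 86 → Exemplary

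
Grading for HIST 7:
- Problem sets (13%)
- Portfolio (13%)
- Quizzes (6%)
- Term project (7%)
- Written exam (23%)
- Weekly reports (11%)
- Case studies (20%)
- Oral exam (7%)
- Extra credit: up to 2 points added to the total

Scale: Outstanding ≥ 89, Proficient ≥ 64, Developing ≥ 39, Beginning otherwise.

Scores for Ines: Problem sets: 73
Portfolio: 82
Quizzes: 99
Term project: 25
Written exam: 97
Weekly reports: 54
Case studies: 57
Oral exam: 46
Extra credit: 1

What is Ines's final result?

Weighted total:
  Problem sets 73 × 0.13 = 9.49
  Portfolio 82 × 0.13 = 10.66
  Quizzes 99 × 0.06 = 5.94
  Term project 25 × 0.07 = 1.75
  Written exam 97 × 0.23 = 22.31
  Weekly reports 54 × 0.11 = 5.94
  Case studies 57 × 0.2 = 11.4
  Oral exam 46 × 0.07 = 3.22
Sum = 70.71
Extra credit: 70.71 + 1 = 71.71
71.71 is ≥ 64 and < 89 → Proficient

Proficient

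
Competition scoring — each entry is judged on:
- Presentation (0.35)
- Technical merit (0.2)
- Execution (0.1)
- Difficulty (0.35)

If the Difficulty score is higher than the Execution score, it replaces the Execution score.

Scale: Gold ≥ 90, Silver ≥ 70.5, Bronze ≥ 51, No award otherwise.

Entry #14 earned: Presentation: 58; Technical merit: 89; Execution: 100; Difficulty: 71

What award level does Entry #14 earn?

Silver

Difficulty (71) ≤ Execution (100), so Execution stays at 100.
Weighted total:
  Presentation 58 × 0.35 = 20.3
  Technical merit 89 × 0.2 = 17.8
  Execution 100 × 0.1 = 10
  Difficulty 71 × 0.35 = 24.85
Sum = 72.95
72.95 is ≥ 70.5 and < 90 → Silver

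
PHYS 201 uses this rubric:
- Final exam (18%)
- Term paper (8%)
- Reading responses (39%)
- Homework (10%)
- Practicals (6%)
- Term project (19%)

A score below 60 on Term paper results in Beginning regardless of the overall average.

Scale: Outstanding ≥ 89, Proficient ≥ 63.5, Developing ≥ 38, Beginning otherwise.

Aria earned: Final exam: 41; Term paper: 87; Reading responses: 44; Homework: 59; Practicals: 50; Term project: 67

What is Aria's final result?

Term paper score 87 ≥ 60: minimum met.
Weighted total:
  Final exam 41 × 0.18 = 7.38
  Term paper 87 × 0.08 = 6.96
  Reading responses 44 × 0.39 = 17.16
  Homework 59 × 0.1 = 5.9
  Practicals 50 × 0.06 = 3
  Term project 67 × 0.19 = 12.73
Sum = 53.13
53.13 is ≥ 38 and < 63.5 → Developing

Developing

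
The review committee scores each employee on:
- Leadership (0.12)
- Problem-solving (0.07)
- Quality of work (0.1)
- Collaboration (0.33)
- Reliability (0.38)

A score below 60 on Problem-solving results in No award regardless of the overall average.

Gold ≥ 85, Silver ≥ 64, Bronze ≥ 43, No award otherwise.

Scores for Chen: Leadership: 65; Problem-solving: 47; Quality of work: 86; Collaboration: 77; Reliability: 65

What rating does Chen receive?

Problem-solving score 47 < 60: minimum not met.
Weighted total:
  Leadership 65 × 0.12 = 7.8
  Problem-solving 47 × 0.07 = 3.29
  Quality of work 86 × 0.1 = 8.6
  Collaboration 77 × 0.33 = 25.41
  Reliability 65 × 0.38 = 24.7
Sum = 69.8
Because the Problem-solving minimum was not met, the result is No award.

No award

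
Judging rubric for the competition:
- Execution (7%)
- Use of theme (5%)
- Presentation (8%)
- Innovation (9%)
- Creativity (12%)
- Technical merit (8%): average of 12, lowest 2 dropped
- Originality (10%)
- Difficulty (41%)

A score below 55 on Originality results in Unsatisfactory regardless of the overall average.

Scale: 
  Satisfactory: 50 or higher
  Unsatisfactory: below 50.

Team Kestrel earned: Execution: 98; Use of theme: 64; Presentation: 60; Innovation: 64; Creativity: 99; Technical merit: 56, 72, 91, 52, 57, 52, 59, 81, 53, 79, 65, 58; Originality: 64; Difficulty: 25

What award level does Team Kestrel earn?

Satisfactory

Technical merit: drop 52, 52 → average of remaining 10 = 671/10 = 67.1
Originality score 64 ≥ 55: minimum met.
Weighted total:
  Execution 98 × 0.07 = 6.86
  Use of theme 64 × 0.05 = 3.2
  Presentation 60 × 0.08 = 4.8
  Innovation 64 × 0.09 = 5.76
  Creativity 99 × 0.12 = 11.88
  Technical merit 67.1 × 0.08 = 5.368
  Originality 64 × 0.1 = 6.4
  Difficulty 25 × 0.41 = 10.25
Sum = 54.518
54.518 ≥ 50 → Satisfactory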